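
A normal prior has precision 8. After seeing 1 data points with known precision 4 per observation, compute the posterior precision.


In the conjugate normal model, precisions add:
tau_posterior = tau_prior + n * tau_data
= 8 + 1*4 = 12

12


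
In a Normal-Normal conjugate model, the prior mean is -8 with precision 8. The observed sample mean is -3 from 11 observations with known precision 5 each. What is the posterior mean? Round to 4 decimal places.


Posterior precision = tau0 + n*tau = 8 + 11*5 = 63
Posterior mean = (tau0*mu0 + n*tau*xbar) / posterior_precision
= (8*-8 + 11*5*-3) / 63
= -229 / 63 = -3.6349

-3.6349


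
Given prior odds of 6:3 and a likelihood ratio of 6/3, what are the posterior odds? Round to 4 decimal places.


Posterior odds = prior odds * LR
Prior odds = 6/3 = 2.0
LR = 6/3 = 2.0
Posterior odds = 2.0 * 2.0 = 4.0

4.0


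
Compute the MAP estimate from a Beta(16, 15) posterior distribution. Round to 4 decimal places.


MAP = mode of Beta distribution
= (alpha - 1)/(alpha + beta - 2)
= (16-1)/(16+15-2)
= 15/29 = 0.5172

0.5172


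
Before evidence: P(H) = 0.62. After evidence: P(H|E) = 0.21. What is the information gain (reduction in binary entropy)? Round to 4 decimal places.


Prior entropy = 0.958
Posterior entropy = 0.7415
Information gain = 0.958 - 0.7415 = 0.2166

0.2166


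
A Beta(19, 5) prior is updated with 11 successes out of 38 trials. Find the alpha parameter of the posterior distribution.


In the Beta-Binomial conjugate update:
alpha_post = alpha_prior + successes
= 19 + 11
= 30

30


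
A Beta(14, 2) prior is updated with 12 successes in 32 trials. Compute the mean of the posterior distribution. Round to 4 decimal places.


After update: Beta(26, 22)
Mean = 26 / (26 + 22) = 26 / 48
= 0.5417

0.5417


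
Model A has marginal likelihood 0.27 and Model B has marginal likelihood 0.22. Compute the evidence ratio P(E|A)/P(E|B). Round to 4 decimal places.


Evidence ratio = P(E|A) / P(E|B)
= 0.27 / 0.22
= 1.2273

1.2273


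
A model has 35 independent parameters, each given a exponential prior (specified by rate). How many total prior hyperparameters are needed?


Each exponential prior needs 1 hyperparameter (rate).
Total = 1 * 35 = 35

35


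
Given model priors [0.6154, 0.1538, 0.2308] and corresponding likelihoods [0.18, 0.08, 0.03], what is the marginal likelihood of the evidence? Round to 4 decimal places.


P(E) = sum_i P(M_i) P(E|M_i)
= 0.1108 + 0.0123 + 0.0069
= 0.13

0.13


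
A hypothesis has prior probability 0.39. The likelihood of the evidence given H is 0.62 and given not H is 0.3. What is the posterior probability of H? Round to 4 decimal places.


Using Bayes' theorem:
P(E) = 0.39 * 0.62 + 0.61 * 0.3
P(E) = 0.4248
P(H|E) = (0.39 * 0.62) / 0.4248 = 0.5692

0.5692


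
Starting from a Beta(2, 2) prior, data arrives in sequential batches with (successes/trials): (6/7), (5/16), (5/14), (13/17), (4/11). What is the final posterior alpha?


In sequential Bayesian updating, we sum all successes.
Total successes = 33
Final alpha = 2 + 33 = 35

35


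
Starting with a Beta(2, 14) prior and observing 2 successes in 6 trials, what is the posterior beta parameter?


Posterior beta = prior beta + failures
Failures = 6 - 2 = 4
beta_post = 14 + 4 = 18

18


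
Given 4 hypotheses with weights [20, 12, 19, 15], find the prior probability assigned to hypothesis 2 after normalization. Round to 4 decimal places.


To normalize, divide each weight by the sum of all weights.
Sum = 66
Prior(H2) = 12/66 = 0.1818

0.1818


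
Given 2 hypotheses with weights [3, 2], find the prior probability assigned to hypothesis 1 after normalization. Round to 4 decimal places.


To normalize, divide each weight by the sum of all weights.
Sum = 5
Prior(H1) = 3/5 = 0.6

0.6


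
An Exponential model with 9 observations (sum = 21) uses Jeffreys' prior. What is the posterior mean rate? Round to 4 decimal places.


Posterior Gamma(9, 21)
E[lambda] = 9/21 = 0.4286

0.4286


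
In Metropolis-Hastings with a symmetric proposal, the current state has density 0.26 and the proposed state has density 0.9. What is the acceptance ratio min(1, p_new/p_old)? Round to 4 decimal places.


Ratio = p_new / p_old = 0.9 / 0.26 = 3.4615
Acceptance = min(1, 3.4615) = 1.0

1.0


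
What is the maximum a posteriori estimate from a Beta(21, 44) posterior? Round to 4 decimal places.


The MAP estimate equals the mode of the distribution.
Mode of Beta(a,b) = (a-1)/(a+b-2)
= 20/63
= 0.3175

0.3175


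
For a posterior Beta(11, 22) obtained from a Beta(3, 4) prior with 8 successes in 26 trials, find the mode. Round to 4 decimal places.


Mode = (alpha - 1) / (alpha + beta - 2)
= 10 / 31
= 0.3226

0.3226


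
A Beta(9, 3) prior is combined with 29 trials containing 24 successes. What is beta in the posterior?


In conjugate updating:
beta_posterior = beta_prior + (n - k)
= 3 + (29 - 24)
= 3 + 5 = 8

8


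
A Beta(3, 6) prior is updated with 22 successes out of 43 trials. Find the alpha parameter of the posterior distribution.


In the Beta-Binomial conjugate update:
alpha_post = alpha_prior + successes
= 3 + 22
= 25

25


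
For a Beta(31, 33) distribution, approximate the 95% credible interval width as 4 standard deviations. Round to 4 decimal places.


Variance of Beta(a,b) = ab / ((a+b)^2 * (a+b+1))
= 31*33 / ((64)^2 * 65)
= 0.0038
SD = sqrt(0.0038) = 0.062
Width = 4 * SD = 0.2479

0.2479


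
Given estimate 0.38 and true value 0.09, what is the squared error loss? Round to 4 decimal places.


Squared error = (estimate - true)^2
Difference = 0.29
Loss = 0.29^2 = 0.0841

0.0841


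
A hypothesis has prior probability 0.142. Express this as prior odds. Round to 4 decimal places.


Odds = P(H) / P(not H) = 0.142 / 0.858
= 0.1655

0.1655


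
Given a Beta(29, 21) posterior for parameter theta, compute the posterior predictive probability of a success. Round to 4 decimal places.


For a Beta-Bernoulli model, the predictive probability is the mean:
P(success) = 29/(29+21) = 29/50 = 0.58

0.58


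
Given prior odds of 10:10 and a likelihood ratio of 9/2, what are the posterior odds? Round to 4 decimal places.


Posterior odds = prior odds * LR
Prior odds = 10/10 = 1.0
LR = 9/2 = 4.5
Posterior odds = 1.0 * 4.5 = 4.5

4.5


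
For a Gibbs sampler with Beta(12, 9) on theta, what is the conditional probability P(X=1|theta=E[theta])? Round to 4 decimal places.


E[theta] = 12/(12+9) = 0.5714
P(X=1|theta) = theta = 0.5714

0.5714


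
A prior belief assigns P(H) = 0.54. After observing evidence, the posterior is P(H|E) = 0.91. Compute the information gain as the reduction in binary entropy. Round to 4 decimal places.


H(prior) = -0.54*log2(0.54) - 0.46*log2(0.46)
= 0.9954
H(post) = -0.91*log2(0.91) - 0.09*log2(0.09)
= 0.4365
IG = 0.9954 - 0.4365 = 0.5589

0.5589


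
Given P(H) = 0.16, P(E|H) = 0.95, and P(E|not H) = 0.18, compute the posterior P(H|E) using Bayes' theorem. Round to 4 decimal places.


By Bayes' theorem: P(H|E) = P(E|H)*P(H) / P(E)
P(E) = P(E|H)*P(H) + P(E|not H)*P(not H)
P(E) = 0.95*0.16 + 0.18*0.84 = 0.3032
P(H|E) = 0.95*0.16 / 0.3032 = 0.5013

0.5013


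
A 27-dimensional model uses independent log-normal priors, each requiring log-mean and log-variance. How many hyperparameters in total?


Per parameter: 2 (log-mean and log-variance).
Total = 27 * 2 = 54

54


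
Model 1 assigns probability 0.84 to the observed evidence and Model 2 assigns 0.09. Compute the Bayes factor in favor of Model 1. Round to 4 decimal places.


BF = P(data|M1) / P(data|M2)
= 0.84 / 0.09 = 9.3333

9.3333


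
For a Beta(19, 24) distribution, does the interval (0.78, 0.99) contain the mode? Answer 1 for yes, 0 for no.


Mode of Beta(a,b) = (a-1)/(a+b-2)
= (19-1)/(19+24-2) = 0.439
Check: 0.78 <= 0.439 <= 0.99?
Result: 0

0


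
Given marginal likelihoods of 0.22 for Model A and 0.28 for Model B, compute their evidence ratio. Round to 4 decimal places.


Ratio = ML(A) / ML(B) = 0.22/0.28
= 0.7857

0.7857


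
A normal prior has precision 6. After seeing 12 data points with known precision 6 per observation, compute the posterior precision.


In the conjugate normal model, precisions add:
tau_posterior = tau_prior + n * tau_data
= 6 + 12*6 = 78

78


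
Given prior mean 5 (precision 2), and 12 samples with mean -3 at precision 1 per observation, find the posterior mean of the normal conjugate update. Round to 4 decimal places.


The posterior mean is a precision-weighted average of prior and data.
Post. prec. = 2 + 12 = 14
Post. mean = (10 + -36)/14 = -26/14 = -1.8571

-1.8571


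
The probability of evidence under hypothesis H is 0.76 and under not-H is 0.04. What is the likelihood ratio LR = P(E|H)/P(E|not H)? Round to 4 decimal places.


LR = 0.76 / 0.04
= 19.0

19.0


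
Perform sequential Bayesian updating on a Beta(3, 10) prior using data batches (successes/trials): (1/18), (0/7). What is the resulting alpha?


Accumulate successes: 1
Posterior alpha = prior alpha + sum of successes
= 3 + 1 = 4

4


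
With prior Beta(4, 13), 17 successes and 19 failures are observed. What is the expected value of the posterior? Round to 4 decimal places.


Posterior = Beta(21, 32)
E[theta] = alpha/(alpha+beta)
= 21/53 = 0.3962

0.3962


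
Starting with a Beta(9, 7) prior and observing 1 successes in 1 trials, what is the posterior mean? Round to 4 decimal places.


Posterior parameters: alpha = 9 + 1 = 10
beta = 7 + 0 = 7
Posterior mean = alpha / (alpha + beta) = 10 / 17
= 0.5882

0.5882


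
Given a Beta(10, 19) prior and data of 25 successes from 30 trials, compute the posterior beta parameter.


Number of failures = 30 - 25 = 5
Posterior beta = 19 + 5 = 24

24


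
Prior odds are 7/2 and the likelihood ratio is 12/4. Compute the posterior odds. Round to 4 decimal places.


Posterior odds = prior odds * likelihood ratio
= (7/2) * (12/4)
= 84 / 8
= 10.5

10.5


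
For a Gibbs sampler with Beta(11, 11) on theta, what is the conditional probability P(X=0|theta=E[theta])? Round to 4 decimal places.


E[theta] = 11/(11+11) = 0.5
P(X=0|theta) = 1 - theta = 0.5

0.5


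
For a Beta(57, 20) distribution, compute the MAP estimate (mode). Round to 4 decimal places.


MAP = mode = (a-1)/(a+b-2)
= (57-1)/(57+20-2)
= 56/75 = 0.7467

0.7467


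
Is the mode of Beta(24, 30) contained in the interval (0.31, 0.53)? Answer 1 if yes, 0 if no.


Mode = (a-1)/(a+b-2) = 23/52 = 0.4423
Interval: (0.31, 0.53)
Contains mode? 1

1


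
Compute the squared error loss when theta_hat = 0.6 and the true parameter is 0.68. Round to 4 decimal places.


L = (theta_hat - theta_true)^2
= (0.6 - 0.68)^2
= -0.08^2 = 0.0064

0.0064


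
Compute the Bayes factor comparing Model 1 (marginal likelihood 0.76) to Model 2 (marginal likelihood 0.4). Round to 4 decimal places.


BF12 = marginal likelihood of M1 / marginal likelihood of M2
= 0.76/0.4
= 1.9

1.9


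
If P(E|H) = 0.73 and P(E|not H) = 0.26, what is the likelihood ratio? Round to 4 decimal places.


Likelihood ratio = P(E|H) / P(E|not H)
= 0.73 / 0.26
= 2.8077

2.8077


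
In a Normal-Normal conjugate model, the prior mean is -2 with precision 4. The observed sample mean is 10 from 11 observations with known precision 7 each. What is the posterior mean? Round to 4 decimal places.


Posterior precision = tau0 + n*tau = 4 + 11*7 = 81
Posterior mean = (tau0*mu0 + n*tau*xbar) / posterior_precision
= (4*-2 + 11*7*10) / 81
= 762 / 81 = 9.4074

9.4074


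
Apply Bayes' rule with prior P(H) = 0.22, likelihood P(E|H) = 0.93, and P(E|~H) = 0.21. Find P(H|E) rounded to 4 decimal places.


Step 1: Compute marginal P(E) = P(E|H)P(H) + P(E|~H)P(~H)
= 0.93*0.22 + 0.21*0.78 = 0.3684
Step 2: P(H|E) = P(E|H)P(H)/P(E) = 0.2046/0.3684
= 0.5554

0.5554


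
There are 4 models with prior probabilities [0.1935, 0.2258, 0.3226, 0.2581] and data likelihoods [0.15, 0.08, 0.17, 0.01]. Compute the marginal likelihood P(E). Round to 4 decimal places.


P(E) = sum over models of P(M_i) * P(E|M_i)
= 0.1935*0.15 + 0.2258*0.08 + 0.3226*0.17 + 0.2581*0.01
= 0.1045

0.1045


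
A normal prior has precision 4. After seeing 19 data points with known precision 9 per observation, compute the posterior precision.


In the conjugate normal model, precisions add:
tau_posterior = tau_prior + n * tau_data
= 4 + 19*9 = 175

175


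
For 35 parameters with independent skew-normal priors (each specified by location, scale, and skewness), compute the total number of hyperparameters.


A skew-normal prior has 3 hyperparameters per parameter.
Total = 35 * 3 = 105

105


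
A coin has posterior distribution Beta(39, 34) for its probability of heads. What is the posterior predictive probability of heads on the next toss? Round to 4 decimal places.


Posterior predictive = E[theta] = alpha/(alpha+beta)
= 39/73
= 0.5342

0.5342


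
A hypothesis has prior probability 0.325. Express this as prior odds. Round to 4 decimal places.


Odds = P(H) / P(not H) = 0.325 / 0.675
= 0.4815

0.4815


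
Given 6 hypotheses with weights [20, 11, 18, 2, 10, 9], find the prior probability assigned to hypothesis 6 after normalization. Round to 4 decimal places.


To normalize, divide each weight by the sum of all weights.
Sum = 70
Prior(H6) = 9/70 = 0.1286

0.1286


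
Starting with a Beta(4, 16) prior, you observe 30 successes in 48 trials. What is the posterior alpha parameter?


For a Beta-Binomial conjugate model:
Posterior alpha = prior alpha + number of successes
= 4 + 30 = 34

34


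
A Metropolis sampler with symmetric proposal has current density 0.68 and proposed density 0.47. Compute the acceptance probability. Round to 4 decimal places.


For symmetric proposals, acceptance = min(1, pi(x*)/pi(x))
= min(1, 0.47/0.68)
= min(1, 0.6912) = 0.6912

0.6912


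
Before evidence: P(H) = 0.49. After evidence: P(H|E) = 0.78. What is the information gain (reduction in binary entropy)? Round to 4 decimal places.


Prior entropy = 0.9997
Posterior entropy = 0.7602
Information gain = 0.9997 - 0.7602 = 0.2395

0.2395


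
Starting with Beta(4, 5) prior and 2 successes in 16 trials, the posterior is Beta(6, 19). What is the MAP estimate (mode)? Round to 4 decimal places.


The mode of Beta(a, b) when a > 1 and b > 1 is (a-1)/(a+b-2)
= (6 - 1) / (6 + 19 - 2)
= 5 / 23
= 0.2174

0.2174


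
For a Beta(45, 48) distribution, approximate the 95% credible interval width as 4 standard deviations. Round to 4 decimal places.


Variance of Beta(a,b) = ab / ((a+b)^2 * (a+b+1))
= 45*48 / ((93)^2 * 94)
= 0.0027
SD = sqrt(0.0027) = 0.0515
Width = 4 * SD = 0.2062

0.2062


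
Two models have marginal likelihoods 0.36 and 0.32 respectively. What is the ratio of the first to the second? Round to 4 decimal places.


Evidence ratio = 0.36 / 0.32
= 1.125

1.125


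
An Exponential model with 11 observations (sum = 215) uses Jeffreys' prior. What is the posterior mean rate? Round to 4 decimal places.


Posterior Gamma(11, 215)
E[lambda] = 11/215 = 0.0512

0.0512


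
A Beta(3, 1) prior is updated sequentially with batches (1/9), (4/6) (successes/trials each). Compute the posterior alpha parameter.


Sequential conjugate updating is equivalent to a single batch update.
Total successes across all batches = 5
alpha_posterior = alpha_prior + total_successes = 3 + 5
= 8

8


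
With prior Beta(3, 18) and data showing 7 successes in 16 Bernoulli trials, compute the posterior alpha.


Conjugate update: alpha_posterior = alpha_prior + k
= 3 + 7 = 10

10


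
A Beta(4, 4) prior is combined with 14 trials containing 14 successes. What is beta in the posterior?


In conjugate updating:
beta_posterior = beta_prior + (n - k)
= 4 + (14 - 14)
= 4 + 0 = 4

4


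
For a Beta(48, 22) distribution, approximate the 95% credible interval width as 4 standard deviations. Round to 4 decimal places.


Variance of Beta(a,b) = ab / ((a+b)^2 * (a+b+1))
= 48*22 / ((70)^2 * 71)
= 0.003
SD = sqrt(0.003) = 0.0551
Width = 4 * SD = 0.2204

0.2204


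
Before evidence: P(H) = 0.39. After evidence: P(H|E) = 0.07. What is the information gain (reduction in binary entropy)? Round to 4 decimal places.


Prior entropy = 0.9648
Posterior entropy = 0.3659
Information gain = 0.9648 - 0.3659 = 0.5989

0.5989


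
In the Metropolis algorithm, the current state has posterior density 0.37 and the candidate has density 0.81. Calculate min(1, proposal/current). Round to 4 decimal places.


Ratio = 0.81/0.37 = 2.1892
Acceptance probability = min(1, 2.1892)
= 1.0

1.0


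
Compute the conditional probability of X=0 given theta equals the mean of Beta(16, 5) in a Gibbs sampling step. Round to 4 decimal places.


Mean of Beta(16, 5) = 0.7619
P(X=0 | theta=0.7619) = 0.2381

0.2381


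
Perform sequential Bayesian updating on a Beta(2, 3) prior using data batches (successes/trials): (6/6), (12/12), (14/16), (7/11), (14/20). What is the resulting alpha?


Accumulate successes: 53
Posterior alpha = prior alpha + sum of successes
= 2 + 53 = 55

55


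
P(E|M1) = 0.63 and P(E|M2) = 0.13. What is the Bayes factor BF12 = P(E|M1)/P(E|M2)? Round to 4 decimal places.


Bayes factor BF12 = P(E|M1) / P(E|M2)
= 0.63 / 0.13
= 4.8462

4.8462


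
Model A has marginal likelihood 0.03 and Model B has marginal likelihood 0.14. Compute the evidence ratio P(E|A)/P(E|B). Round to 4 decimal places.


Evidence ratio = P(E|A) / P(E|B)
= 0.03 / 0.14
= 0.2143

0.2143


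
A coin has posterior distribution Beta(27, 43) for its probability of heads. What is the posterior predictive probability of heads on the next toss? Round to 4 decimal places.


Posterior predictive = E[theta] = alpha/(alpha+beta)
= 27/70
= 0.3857

0.3857


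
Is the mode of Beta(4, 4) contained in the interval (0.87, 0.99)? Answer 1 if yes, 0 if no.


Mode = (a-1)/(a+b-2) = 3/6 = 0.5
Interval: (0.87, 0.99)
Contains mode? 0

0


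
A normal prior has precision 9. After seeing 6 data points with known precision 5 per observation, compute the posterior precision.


In the conjugate normal model, precisions add:
tau_posterior = tau_prior + n * tau_data
= 9 + 6*5 = 39

39


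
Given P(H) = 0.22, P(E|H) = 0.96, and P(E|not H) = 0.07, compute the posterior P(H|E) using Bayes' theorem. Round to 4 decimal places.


By Bayes' theorem: P(H|E) = P(E|H)*P(H) / P(E)
P(E) = P(E|H)*P(H) + P(E|not H)*P(not H)
P(E) = 0.96*0.22 + 0.07*0.78 = 0.2658
P(H|E) = 0.96*0.22 / 0.2658 = 0.7946

0.7946


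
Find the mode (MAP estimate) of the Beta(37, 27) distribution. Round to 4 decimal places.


For Beta(a,b) with a,b > 1:
Mode = (a-1)/(a+b-2) = (37-1)/(64-2)
= 36/62 = 0.5806

0.5806


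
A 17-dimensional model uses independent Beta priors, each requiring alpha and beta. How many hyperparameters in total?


Per parameter: 2 (alpha and beta).
Total = 17 * 2 = 34

34


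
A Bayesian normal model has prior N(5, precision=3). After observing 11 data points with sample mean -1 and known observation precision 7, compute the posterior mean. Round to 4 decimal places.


Posterior mean = (prior_precision * prior_mean + n * data_precision * data_mean) / (prior_precision + n * data_precision)
Numerator = 3*5 + 11*7*-1 = -62
Denominator = 3 + 11*7 = 80
Posterior mean = -0.775

-0.775


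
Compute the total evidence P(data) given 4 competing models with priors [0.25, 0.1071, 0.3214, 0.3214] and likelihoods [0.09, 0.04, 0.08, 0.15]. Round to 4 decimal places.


Marginal likelihood = sum P(model_i) * P(data|model_i)
Model 1: 0.25 * 0.09 = 0.0225
Model 2: 0.1071 * 0.04 = 0.0043
Model 3: 0.3214 * 0.08 = 0.0257
Model 4: 0.3214 * 0.15 = 0.0482
Total = 0.1007

0.1007


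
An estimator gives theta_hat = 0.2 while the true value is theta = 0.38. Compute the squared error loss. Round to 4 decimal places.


The squared error loss is (theta_hat - theta)^2
= (0.2 - 0.38)^2
= (-0.18)^2 = 0.0324

0.0324


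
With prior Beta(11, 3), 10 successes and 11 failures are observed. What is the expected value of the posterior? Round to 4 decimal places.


Posterior = Beta(21, 14)
E[theta] = alpha/(alpha+beta)
= 21/35 = 0.6

0.6


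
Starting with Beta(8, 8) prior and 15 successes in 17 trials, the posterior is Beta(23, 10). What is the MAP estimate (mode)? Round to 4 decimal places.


The mode of Beta(a, b) when a > 1 and b > 1 is (a-1)/(a+b-2)
= (23 - 1) / (23 + 10 - 2)
= 22 / 31
= 0.7097

0.7097


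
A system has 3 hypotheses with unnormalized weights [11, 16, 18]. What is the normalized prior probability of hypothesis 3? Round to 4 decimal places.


The normalized prior is the weight divided by the total.
Total weight = 45
P(H3) = 18 / 45 = 0.4

0.4


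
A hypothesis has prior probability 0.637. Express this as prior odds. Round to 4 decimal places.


Odds = P(H) / P(not H) = 0.637 / 0.363
= 1.7548

1.7548


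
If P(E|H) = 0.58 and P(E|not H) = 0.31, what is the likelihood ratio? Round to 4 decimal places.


Likelihood ratio = P(E|H) / P(E|not H)
= 0.58 / 0.31
= 1.871

1.871


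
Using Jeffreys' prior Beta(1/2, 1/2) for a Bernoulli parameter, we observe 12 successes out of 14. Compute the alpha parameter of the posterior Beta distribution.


Conjugate update: Beta(0.5 + k, 0.5 + n - k).
k = 12, n - k = 2
Posterior alpha = 0.5 + k = 0.5 + 12 = 12.5

12.5


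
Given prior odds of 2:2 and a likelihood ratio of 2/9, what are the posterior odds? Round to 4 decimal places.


Posterior odds = prior odds * LR
Prior odds = 2/2 = 1.0
LR = 2/9 = 0.2222
Posterior odds = 1.0 * 0.2222 = 0.2222

0.2222


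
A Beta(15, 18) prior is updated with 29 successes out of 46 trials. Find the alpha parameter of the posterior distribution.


In the Beta-Binomial conjugate update:
alpha_post = alpha_prior + successes
= 15 + 29
= 44

44


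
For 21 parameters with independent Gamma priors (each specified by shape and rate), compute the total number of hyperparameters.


A Gamma prior has 2 hyperparameters per parameter.
Total = 21 * 2 = 42

42


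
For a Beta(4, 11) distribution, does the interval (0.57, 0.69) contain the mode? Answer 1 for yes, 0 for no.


Mode of Beta(a,b) = (a-1)/(a+b-2)
= (4-1)/(4+11-2) = 0.2308
Check: 0.57 <= 0.2308 <= 0.69?
Result: 0

0


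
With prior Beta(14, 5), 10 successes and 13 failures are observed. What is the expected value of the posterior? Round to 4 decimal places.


Posterior = Beta(24, 18)
E[theta] = alpha/(alpha+beta)
= 24/42 = 0.5714

0.5714


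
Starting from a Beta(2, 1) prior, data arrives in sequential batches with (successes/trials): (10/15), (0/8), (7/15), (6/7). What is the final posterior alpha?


In sequential Bayesian updating, we sum all successes.
Total successes = 23
Final alpha = 2 + 23 = 25

25


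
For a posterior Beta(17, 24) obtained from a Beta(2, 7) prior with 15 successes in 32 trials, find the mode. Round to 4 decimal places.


Mode = (alpha - 1) / (alpha + beta - 2)
= 16 / 39
= 0.4103

0.4103


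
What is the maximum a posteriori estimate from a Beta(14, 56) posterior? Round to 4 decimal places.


The MAP estimate equals the mode of the distribution.
Mode of Beta(a,b) = (a-1)/(a+b-2)
= 13/68
= 0.1912

0.1912


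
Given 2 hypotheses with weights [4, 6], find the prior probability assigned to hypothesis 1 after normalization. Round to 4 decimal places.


To normalize, divide each weight by the sum of all weights.
Sum = 10
Prior(H1) = 4/10 = 0.4

0.4


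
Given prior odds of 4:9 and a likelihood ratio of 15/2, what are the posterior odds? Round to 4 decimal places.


Posterior odds = prior odds * LR
Prior odds = 4/9 = 0.4444
LR = 15/2 = 7.5
Posterior odds = 0.4444 * 7.5 = 3.3333

3.3333


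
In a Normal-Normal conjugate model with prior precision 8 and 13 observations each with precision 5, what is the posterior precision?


Posterior precision = prior precision + n * observation precision
= 8 + 13 * 5
= 8 + 65 = 73

73


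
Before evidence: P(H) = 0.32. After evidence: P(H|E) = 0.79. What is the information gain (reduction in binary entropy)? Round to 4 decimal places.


Prior entropy = 0.9044
Posterior entropy = 0.7415
Information gain = 0.9044 - 0.7415 = 0.1629

0.1629


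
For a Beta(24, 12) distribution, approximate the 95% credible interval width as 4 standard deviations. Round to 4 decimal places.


Variance of Beta(a,b) = ab / ((a+b)^2 * (a+b+1))
= 24*12 / ((36)^2 * 37)
= 0.006
SD = sqrt(0.006) = 0.0775
Width = 4 * SD = 0.31

0.31


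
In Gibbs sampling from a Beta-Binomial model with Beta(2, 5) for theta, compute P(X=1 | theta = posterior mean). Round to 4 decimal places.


Posterior mean = alpha/(alpha+beta) = 2/7 = 0.2857
P(X=1|theta=mean) = theta = 0.2857

0.2857


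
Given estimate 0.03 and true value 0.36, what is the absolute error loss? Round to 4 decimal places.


Absolute error = |estimate - true|
= |-0.33| = 0.33

0.33


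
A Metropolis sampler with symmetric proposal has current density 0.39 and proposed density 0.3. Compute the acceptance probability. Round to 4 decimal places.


For symmetric proposals, acceptance = min(1, pi(x*)/pi(x))
= min(1, 0.3/0.39)
= min(1, 0.7692) = 0.7692

0.7692


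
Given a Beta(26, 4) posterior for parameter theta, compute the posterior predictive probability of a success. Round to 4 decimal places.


For a Beta-Bernoulli model, the predictive probability is the mean:
P(success) = 26/(26+4) = 26/30 = 0.8667

0.8667


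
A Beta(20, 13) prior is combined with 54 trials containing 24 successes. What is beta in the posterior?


In conjugate updating:
beta_posterior = beta_prior + (n - k)
= 13 + (54 - 24)
= 13 + 30 = 43

43


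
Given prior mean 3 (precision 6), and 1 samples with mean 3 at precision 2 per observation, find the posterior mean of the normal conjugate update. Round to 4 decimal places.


The posterior mean is a precision-weighted average of prior and data.
Post. prec. = 6 + 2 = 8
Post. mean = (18 + 6)/8 = 24/8 = 3.0

3.0


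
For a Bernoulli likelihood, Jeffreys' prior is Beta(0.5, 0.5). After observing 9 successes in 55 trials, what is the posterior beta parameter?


Jeffreys' prior for Bernoulli is Beta(0.5, 0.5).
Posterior is Beta(0.5 + k, 0.5 + n - k).
Posterior beta = 0.5 + (n - k) = 0.5 + 46 = 46.5

46.5


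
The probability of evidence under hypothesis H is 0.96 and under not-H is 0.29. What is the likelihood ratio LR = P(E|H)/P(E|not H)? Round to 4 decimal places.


LR = 0.96 / 0.29
= 3.3103

3.3103


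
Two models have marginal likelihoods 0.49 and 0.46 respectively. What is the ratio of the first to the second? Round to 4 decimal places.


Evidence ratio = 0.49 / 0.46
= 1.0652

1.0652


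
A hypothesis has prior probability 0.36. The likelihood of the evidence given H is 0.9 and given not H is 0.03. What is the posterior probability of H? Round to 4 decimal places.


Using Bayes' theorem:
P(E) = 0.36 * 0.9 + 0.64 * 0.03
P(E) = 0.3432
P(H|E) = (0.36 * 0.9) / 0.3432 = 0.9441

0.9441


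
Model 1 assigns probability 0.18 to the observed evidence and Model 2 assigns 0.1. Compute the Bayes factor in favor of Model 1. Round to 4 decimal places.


BF = P(data|M1) / P(data|M2)
= 0.18 / 0.1 = 1.8

1.8


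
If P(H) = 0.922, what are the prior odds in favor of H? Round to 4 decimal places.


Prior odds = P(H) / (1 - P(H))
= 0.922 / 0.078
= 11.8205

11.8205


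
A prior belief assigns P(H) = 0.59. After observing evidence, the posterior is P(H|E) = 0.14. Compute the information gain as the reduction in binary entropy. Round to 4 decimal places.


H(prior) = -0.59*log2(0.59) - 0.41*log2(0.41)
= 0.9765
H(post) = -0.14*log2(0.14) - 0.86*log2(0.86)
= 0.5842
IG = 0.9765 - 0.5842 = 0.3923

0.3923


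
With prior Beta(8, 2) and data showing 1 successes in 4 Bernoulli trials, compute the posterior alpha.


Conjugate update: alpha_posterior = alpha_prior + k
= 8 + 1 = 9

9


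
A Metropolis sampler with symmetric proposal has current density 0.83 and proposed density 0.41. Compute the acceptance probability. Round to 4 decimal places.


For symmetric proposals, acceptance = min(1, pi(x*)/pi(x))
= min(1, 0.41/0.83)
= min(1, 0.494) = 0.494

0.494


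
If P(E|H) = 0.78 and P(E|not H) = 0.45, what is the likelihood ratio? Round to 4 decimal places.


Likelihood ratio = P(E|H) / P(E|not H)
= 0.78 / 0.45
= 1.7333

1.7333


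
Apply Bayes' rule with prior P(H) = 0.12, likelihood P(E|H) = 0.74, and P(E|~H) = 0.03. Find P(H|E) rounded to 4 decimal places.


Step 1: Compute marginal P(E) = P(E|H)P(H) + P(E|~H)P(~H)
= 0.74*0.12 + 0.03*0.88 = 0.1152
Step 2: P(H|E) = P(E|H)P(H)/P(E) = 0.0888/0.1152
= 0.7708

0.7708


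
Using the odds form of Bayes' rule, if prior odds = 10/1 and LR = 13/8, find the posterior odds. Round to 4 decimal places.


Bayes' rule in odds form: posterior odds = prior odds * LR
= (10 * 13) / (1 * 8)
= 130/8 = 16.25

16.25


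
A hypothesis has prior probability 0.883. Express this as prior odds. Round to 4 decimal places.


Odds = P(H) / P(not H) = 0.883 / 0.117
= 7.547

7.547


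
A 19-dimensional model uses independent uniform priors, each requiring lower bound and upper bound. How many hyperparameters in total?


Per parameter: 2 (lower bound and upper bound).
Total = 19 * 2 = 38

38


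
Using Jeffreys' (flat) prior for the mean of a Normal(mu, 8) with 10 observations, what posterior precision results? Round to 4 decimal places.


Flat prior means prior precision is 0.
Posterior precision = n / sigma^2 = 10/8 = 1.25

1.25


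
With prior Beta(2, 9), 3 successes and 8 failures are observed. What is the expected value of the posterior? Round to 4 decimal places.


Posterior = Beta(5, 17)
E[theta] = alpha/(alpha+beta)
= 5/22 = 0.2273

0.2273


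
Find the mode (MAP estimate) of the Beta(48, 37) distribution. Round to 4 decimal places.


For Beta(a,b) with a,b > 1:
Mode = (a-1)/(a+b-2) = (48-1)/(85-2)
= 47/83 = 0.5663

0.5663


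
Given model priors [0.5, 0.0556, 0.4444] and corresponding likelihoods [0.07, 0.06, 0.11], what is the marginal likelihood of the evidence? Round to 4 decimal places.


P(E) = sum_i P(M_i) P(E|M_i)
= 0.035 + 0.0033 + 0.0489
= 0.0872

0.0872


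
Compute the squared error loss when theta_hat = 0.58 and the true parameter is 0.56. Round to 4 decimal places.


L = (theta_hat - theta_true)^2
= (0.58 - 0.56)^2
= 0.02^2 = 0.0004

0.0004


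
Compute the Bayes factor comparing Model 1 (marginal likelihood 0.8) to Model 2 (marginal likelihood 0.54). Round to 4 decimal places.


BF12 = marginal likelihood of M1 / marginal likelihood of M2
= 0.8/0.54
= 1.4815

1.4815


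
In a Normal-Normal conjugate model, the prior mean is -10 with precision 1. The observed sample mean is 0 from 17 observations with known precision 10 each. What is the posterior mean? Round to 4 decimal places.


Posterior precision = tau0 + n*tau = 1 + 17*10 = 171
Posterior mean = (tau0*mu0 + n*tau*xbar) / posterior_precision
= (1*-10 + 17*10*0) / 171
= -10 / 171 = -0.0585

-0.0585


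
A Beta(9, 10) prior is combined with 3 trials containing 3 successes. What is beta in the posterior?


In conjugate updating:
beta_posterior = beta_prior + (n - k)
= 10 + (3 - 3)
= 10 + 0 = 10

10


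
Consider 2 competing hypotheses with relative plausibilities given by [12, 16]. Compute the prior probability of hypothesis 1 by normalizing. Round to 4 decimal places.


Sum of weights = 12 + 16 = 28
Normalized prior for H1 = 12 / 28
= 0.4286

0.4286


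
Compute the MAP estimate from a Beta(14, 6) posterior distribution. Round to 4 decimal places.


MAP = mode of Beta distribution
= (alpha - 1)/(alpha + beta - 2)
= (14-1)/(14+6-2)
= 13/18 = 0.7222

0.7222


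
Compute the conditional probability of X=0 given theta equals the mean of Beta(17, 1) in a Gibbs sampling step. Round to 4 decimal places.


Mean of Beta(17, 1) = 0.9444
P(X=0 | theta=0.9444) = 0.0556

0.0556


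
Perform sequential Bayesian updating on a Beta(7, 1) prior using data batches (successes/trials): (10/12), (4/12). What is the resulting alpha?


Accumulate successes: 14
Posterior alpha = prior alpha + sum of successes
= 7 + 14 = 21

21


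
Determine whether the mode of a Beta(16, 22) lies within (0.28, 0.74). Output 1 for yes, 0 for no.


First find the mode: (a-1)/(a+b-2) = 0.4167
Is 0.4167 in (0.28, 0.74)? 1

1


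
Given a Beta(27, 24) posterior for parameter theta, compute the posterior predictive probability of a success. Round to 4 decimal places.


For a Beta-Bernoulli model, the predictive probability is the mean:
P(success) = 27/(27+24) = 27/51 = 0.5294

0.5294


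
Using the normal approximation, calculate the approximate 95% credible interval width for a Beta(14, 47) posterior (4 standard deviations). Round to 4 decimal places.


Var(Beta) = 14*47/(61^2 * 62) = 0.0029
SD = 0.0534
Width ~ 4*SD = 0.2136

0.2136


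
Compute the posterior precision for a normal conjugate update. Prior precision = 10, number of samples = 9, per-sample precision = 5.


tau_post = tau_0 + n * tau
= 10 + 9 * 5 = 55

55


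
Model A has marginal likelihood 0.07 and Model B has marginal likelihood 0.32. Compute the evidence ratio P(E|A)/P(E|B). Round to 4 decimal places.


Evidence ratio = P(E|A) / P(E|B)
= 0.07 / 0.32
= 0.2188

0.2188


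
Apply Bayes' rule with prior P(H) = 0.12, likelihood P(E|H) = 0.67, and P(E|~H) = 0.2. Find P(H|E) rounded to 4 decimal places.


Step 1: Compute marginal P(E) = P(E|H)P(H) + P(E|~H)P(~H)
= 0.67*0.12 + 0.2*0.88 = 0.2564
Step 2: P(H|E) = P(E|H)P(H)/P(E) = 0.0804/0.2564
= 0.3136

0.3136


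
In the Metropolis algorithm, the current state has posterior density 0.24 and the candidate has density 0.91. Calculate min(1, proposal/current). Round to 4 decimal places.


Ratio = 0.91/0.24 = 3.7917
Acceptance probability = min(1, 3.7917)
= 1.0

1.0


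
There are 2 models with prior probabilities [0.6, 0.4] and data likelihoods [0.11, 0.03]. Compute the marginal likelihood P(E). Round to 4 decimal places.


P(E) = sum over models of P(M_i) * P(E|M_i)
= 0.6*0.11 + 0.4*0.03
= 0.078

0.078


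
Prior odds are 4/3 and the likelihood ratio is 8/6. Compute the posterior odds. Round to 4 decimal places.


Posterior odds = prior odds * likelihood ratio
= (4/3) * (8/6)
= 32 / 18
= 1.7778

1.7778


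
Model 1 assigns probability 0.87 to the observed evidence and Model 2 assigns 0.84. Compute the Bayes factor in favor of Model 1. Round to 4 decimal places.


BF = P(data|M1) / P(data|M2)
= 0.87 / 0.84 = 1.0357

1.0357


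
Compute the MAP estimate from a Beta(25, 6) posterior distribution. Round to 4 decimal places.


MAP = mode of Beta distribution
= (alpha - 1)/(alpha + beta - 2)
= (25-1)/(25+6-2)
= 24/29 = 0.8276

0.8276


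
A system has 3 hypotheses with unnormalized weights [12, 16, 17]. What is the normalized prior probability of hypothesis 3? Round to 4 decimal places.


The normalized prior is the weight divided by the total.
Total weight = 45
P(H3) = 17 / 45 = 0.3778

0.3778


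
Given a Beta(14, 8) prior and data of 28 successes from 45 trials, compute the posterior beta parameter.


Number of failures = 45 - 28 = 17
Posterior beta = 8 + 17 = 25

25


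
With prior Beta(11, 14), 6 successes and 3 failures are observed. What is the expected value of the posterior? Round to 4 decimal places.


Posterior = Beta(17, 17)
E[theta] = alpha/(alpha+beta)
= 17/34 = 0.5

0.5


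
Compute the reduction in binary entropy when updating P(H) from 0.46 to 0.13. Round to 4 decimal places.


H_before = -p*log2(p) - (1-p)*log2(1-p) for p=0.46: 0.9954
H_after for p=0.13: 0.5574
Reduction = 0.9954 - 0.5574 = 0.4379

0.4379


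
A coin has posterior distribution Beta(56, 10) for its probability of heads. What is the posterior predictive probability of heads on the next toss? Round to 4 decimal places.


Posterior predictive = E[theta] = alpha/(alpha+beta)
= 56/66
= 0.8485

0.8485


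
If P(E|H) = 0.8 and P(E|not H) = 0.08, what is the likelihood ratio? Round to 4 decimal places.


Likelihood ratio = P(E|H) / P(E|not H)
= 0.8 / 0.08
= 10.0

10.0


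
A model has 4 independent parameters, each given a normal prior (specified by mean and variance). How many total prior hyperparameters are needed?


Each normal prior needs 2 hyperparameters (mean and variance).
Total = 2 * 4 = 8

8


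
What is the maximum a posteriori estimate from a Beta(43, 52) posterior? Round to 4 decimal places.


The MAP estimate equals the mode of the distribution.
Mode of Beta(a,b) = (a-1)/(a+b-2)
= 42/93
= 0.4516

0.4516


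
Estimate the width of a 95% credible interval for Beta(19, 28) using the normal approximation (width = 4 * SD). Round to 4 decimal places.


For Beta(a,b): Var = ab/((a+b)^2(a+b+1))
Var = 0.005, SD = 0.0708
Approximate 95% CI width = 4 * 0.0708 = 0.2833

0.2833


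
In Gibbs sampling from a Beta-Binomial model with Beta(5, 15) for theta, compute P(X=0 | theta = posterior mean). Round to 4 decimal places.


Posterior mean = alpha/(alpha+beta) = 5/20 = 0.25
P(X=0|theta=mean) = 1 - theta = 0.75

0.75


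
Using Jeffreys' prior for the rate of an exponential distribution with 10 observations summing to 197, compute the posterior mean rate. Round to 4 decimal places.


Jeffreys' prior leads to posterior Gamma(10, 197).
Mean = 10/197 = 0.0508

0.0508


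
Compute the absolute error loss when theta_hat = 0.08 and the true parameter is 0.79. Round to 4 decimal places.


L = |theta_hat - theta_true|
= |0.08 - 0.79| = 0.71

0.71


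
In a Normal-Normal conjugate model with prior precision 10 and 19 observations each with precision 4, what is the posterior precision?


Posterior precision = prior precision + n * observation precision
= 10 + 19 * 4
= 10 + 76 = 86

86


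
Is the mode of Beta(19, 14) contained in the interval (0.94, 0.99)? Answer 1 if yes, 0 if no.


Mode = (a-1)/(a+b-2) = 18/31 = 0.5806
Interval: (0.94, 0.99)
Contains mode? 0

0


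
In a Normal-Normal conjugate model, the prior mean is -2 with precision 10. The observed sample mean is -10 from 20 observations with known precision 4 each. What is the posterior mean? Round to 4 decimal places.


Posterior precision = tau0 + n*tau = 10 + 20*4 = 90
Posterior mean = (tau0*mu0 + n*tau*xbar) / posterior_precision
= (10*-2 + 20*4*-10) / 90
= -820 / 90 = -9.1111

-9.1111


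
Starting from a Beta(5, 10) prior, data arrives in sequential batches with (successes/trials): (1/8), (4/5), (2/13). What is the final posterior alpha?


In sequential Bayesian updating, we sum all successes.
Total successes = 7
Final alpha = 5 + 7 = 12

12


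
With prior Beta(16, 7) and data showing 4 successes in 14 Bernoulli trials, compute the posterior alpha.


Conjugate update: alpha_posterior = alpha_prior + k
= 16 + 4 = 20

20


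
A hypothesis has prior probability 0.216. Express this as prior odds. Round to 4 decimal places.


Odds = P(H) / P(not H) = 0.216 / 0.784
= 0.2755

0.2755


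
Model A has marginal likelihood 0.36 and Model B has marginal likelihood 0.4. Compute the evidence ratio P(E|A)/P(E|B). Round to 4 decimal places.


Evidence ratio = P(E|A) / P(E|B)
= 0.36 / 0.4
= 0.9

0.9


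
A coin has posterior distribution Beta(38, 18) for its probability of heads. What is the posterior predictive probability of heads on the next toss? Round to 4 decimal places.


Posterior predictive = E[theta] = alpha/(alpha+beta)
= 38/56
= 0.6786

0.6786


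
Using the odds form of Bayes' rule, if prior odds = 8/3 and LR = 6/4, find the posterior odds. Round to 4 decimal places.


Bayes' rule in odds form: posterior odds = prior odds * LR
= (8 * 6) / (3 * 4)
= 48/12 = 4.0

4.0
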